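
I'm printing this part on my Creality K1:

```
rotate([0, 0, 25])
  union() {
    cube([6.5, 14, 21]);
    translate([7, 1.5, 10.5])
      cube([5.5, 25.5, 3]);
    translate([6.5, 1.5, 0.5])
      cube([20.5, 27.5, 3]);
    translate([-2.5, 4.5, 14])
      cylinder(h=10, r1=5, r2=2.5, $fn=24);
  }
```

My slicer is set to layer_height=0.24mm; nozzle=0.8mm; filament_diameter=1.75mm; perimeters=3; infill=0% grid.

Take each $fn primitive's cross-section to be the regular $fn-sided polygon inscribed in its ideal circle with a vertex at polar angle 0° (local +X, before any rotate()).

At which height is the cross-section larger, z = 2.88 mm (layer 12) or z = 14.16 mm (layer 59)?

layer 12 (z = 2.88 mm)

Layer 12 (z = 2.88): the cube is present — its section is the full 6.5×14 rectangle (area 91.00 mm²); the cube at (7, 1.5) is absent (z outside [10.5, 13.5]); the 20.5×27.5 cube at (6.5, 1.5) contributes its full rectangle (area 563.75 mm²); the cone at (-2.5, 4.5) is absent (z outside [14, 24]); Taking the union: the 2 present regions share edge segments without overlapping in area, so areas simply add but the touching pieces fuse into one outline (the shared edge portions become interior and drop out of the boundary) — area = 654.75 mm²; (rotated 25° about Z; rotation is an isometry so areas/perimeters/island counts are preserved). So its area = 654.75 mm². Layer 59 (z = 14.16): the 6.5×14 cube contributes its full rectangle (area 91.00 mm²); the cube at (7, 1.5) is not intersected at this z (z outside [10.5, 13.5]); the cube at (6.5, 1.5) does not reach this height (z outside [0.5, 3.5]); the cone at (-2.5, 4.5) contributes a regular 24-gon of circumradius 4.960 (interpolated between r1=5 and r2=2.5 at t=0.016) (area = (24/2)·4.960²·sin(360°/24) = 76.41 mm²); Merging all regions: the regions partially overlap — summed areas 167.41 mm² minus the doubly-counted overlap 14.65 mm² gives 152.76 mm² — area = 152.76 mm²; (rotated 25° about Z; rotation is an isometry so areas/perimeters/island counts are preserved). So its area = 152.76 mm². Layer 12 is larger (654.75 vs 152.76 mm²).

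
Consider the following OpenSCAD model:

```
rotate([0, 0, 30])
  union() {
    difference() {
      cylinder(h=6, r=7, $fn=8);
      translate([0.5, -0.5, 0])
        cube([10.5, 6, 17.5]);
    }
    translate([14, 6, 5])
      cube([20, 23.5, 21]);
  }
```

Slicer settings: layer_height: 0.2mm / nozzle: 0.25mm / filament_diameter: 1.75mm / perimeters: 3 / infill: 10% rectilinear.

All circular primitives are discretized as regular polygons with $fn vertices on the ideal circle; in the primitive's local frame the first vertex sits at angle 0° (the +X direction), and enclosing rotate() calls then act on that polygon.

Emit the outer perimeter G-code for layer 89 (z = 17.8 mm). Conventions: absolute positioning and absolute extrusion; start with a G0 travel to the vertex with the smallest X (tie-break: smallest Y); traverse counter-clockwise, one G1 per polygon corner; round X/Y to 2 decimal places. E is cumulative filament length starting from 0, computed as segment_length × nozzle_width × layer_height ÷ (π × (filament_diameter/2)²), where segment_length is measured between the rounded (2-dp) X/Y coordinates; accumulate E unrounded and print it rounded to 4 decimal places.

G0 X-2.63 Y32.55 Z17.80
G1 X9.12 Y12.20 E0.4885
G1 X26.44 Y22.20 E0.9042
G1 X14.69 Y42.55 E1.3927
G1 X-2.63 Y32.55 E1.8084

At z = 17.8 mm: the cylinder does not reach this height (z outside [0, 6]); the cube at (0.5, -0.5) is not intersected at this z (z outside [0, 17.5]); Taking the first minus the rest: the first operand is absent here, so nothing remains; the cube at (14, 6) is present — its section is the full 20×23.5 rectangle; Combining (union): only the 20×23.5 cube at (14, 6) is present, so the union is just that shape — 1 connected region; (rotated 30° about Z; rotation is an isometry so areas/perimeters/island counts are preserved). The outline is a single polygon with 4 vertices. Extrusion per mm of travel: 0.25 × 0.2 / (π × 0.875²) = 0.020788. Accumulating E over each segment gives final E = 1.8084.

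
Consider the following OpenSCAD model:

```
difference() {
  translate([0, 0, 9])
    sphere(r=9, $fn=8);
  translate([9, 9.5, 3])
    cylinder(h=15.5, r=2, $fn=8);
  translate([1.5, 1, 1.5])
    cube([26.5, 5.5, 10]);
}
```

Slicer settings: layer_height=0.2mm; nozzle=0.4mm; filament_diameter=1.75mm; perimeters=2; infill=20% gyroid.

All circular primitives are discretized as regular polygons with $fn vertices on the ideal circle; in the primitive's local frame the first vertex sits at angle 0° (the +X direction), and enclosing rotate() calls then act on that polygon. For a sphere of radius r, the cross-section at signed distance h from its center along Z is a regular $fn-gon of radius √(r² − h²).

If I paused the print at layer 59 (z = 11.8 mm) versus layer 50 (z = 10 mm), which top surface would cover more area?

layer 59 (z = 11.8 mm)

Layer 59 (z = 11.8): the sphere: section is a regular 8-gon, circumradius = √(r²−h²) = √(9²−2.8²) = 8.553 (area = (8/2)·8.553²·sin(360°/8) = 206.93 mm²); the r=2 cylinder at (9, 9.5) contributes a regular 8-gon of circumradius 2 (area = (8/2)·2.000²·sin(360°/8) = 11.31 mm²); the cube at (1.5, 1) does not reach this height (z outside [1.5, 11.5]); Subtracting the remaining from the first: starting from the r=9 sphere (206.93 mm²), the r=2 cylinder at (9, 9.5) misses the remaining region (no effect) — area = 206.93 mm². So its area = 206.93 mm². Layer 50 (z = 10): the r=9 sphere slices to a regular 8-gon of circumradius 8.944 (√(r²−h²) with h=1 from center) (area = (8/2)·8.944²·sin(360°/8) = 226.27 mm²); the r=2 cylinder at (9, 9.5) contributes a regular 8-gon of circumradius 2 (area = (8/2)·2.000²·sin(360°/8) = 11.31 mm²); the 26.5×5.5 cube at (1.5, 1) contributes its full rectangle (area 145.75 mm²); Taking the first minus the rest: starting from the r=9 sphere (226.27 mm²), the r=2 cylinder at (9, 9.5) misses the remaining region (no effect); the 26.5×5.5 cube at (1.5, 1) partially overlaps it — only the 32.37 mm² overlap (of its 145.75 mm²) is removed, clipping the outline — area = 193.90 mm². So its area = 193.90 mm². Layer 59 is larger (206.93 vs 193.90 mm²).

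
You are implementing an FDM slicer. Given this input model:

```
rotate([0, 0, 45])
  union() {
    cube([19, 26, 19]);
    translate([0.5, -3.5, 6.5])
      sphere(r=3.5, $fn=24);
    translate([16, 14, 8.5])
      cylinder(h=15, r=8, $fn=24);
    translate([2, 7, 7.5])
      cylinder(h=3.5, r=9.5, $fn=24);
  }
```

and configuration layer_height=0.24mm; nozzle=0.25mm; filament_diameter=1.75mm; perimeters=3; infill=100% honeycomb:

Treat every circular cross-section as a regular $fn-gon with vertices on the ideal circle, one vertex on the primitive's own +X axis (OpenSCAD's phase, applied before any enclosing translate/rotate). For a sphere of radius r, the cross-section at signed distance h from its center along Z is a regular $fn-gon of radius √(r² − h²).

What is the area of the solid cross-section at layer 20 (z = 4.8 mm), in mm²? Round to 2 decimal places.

At z = 4.8 mm: the 19×26 cube contributes its full rectangle (area 494.00 mm²); the r=3.5 sphere at (0.5, -3.5) slices to a regular 24-gon of circumradius 3.059 (√(r²−h²) with h=1.7 from center) (area = (24/2)·3.059²·sin(360°/24) = 29.07 mm²); the cylinder at (16, 14) does not reach this height (z outside [8.5, 23.5]); the cylinder at (2, 7) does not reach this height (z outside [7.5, 11]); Merging all regions: the 2 present regions are separate (no shared area or edge), so areas and boundary lengths simply add and each stays a separate island — area = 523.07 mm²; (whole slice rotated 45° about Z — lengths, areas and connectivity unchanged). Overall, the cross-section has 2 separate islands. Net area = 523.07 mm².

523.07 mm²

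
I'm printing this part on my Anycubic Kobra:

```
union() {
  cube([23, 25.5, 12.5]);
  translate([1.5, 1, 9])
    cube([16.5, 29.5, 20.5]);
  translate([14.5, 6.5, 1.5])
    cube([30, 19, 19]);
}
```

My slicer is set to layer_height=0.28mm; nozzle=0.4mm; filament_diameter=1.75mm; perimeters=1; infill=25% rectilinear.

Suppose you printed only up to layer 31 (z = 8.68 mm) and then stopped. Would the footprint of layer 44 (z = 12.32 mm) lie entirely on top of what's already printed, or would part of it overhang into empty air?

part overhangs

Compare the two slices. At z = 8.68: the 23×25.5 cube contributes its full rectangle (area 586.50 mm²); the cube at (1.5, 1) is not intersected at this z (z outside [9, 29.5]); the cube at (14.5, 6.5) is present — its section is the full 30×19 rectangle (area 570.00 mm²); Merging all regions: the regions partially overlap — summed areas 1156.50 mm² minus the doubly-counted overlap 161.50 mm² gives 995.00 mm² — area = 995.00 mm². At z = 12.32: the 23×25.5 cube contributes its full rectangle (area 586.50 mm²); the cube at (1.5, 1) (footprint 16.5×29.5) is included at this height (area 486.75 mm²); the 30×19 cube at (14.5, 6.5) contributes its full rectangle (area 570.00 mm²); Merging all regions: the regions partially overlap — summed areas 1643.25 mm² minus the doubly-counted overlap 565.75 mm² gives 1077.50 mm² — area = 1077.50 mm². Checking containment: at z = 12.32 the cross-section extends beyond the z = 8.68 cross-section by about 82.50 mm².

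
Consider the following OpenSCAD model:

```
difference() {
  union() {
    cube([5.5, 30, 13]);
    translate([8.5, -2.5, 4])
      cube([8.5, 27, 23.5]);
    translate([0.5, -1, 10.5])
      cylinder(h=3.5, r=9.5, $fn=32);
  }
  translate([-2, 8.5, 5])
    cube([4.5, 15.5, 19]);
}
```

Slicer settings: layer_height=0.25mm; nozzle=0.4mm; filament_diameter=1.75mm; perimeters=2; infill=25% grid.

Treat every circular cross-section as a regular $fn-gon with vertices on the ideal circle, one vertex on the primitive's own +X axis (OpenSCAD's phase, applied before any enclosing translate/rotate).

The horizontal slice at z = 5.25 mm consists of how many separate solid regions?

At z = 5.25 mm: the 5.5×30 cube contributes its full rectangle; the cube at (8.5, -2.5) (footprint 8.5×27) is included at this height; the cylinder at (0.5, -1) does not reach this height (z outside [10.5, 14]); Combining (union): the 2 present regions are separate (no shared area or edge), so areas and boundary lengths simply add and each stays a separate island — 2 connected regions; the cube at (-2, 8.5) (footprint 4.5×15.5) is included at this height; Taking the first minus the rest: starting from the result so far, the 4.5×15.5 cube at (-2, 8.5) partially overlaps it — only the 38.75 mm² overlap (of its 69.75 mm²) is removed, clipping the outline — 2 connected regions. The result has 2 disconnected regions.

2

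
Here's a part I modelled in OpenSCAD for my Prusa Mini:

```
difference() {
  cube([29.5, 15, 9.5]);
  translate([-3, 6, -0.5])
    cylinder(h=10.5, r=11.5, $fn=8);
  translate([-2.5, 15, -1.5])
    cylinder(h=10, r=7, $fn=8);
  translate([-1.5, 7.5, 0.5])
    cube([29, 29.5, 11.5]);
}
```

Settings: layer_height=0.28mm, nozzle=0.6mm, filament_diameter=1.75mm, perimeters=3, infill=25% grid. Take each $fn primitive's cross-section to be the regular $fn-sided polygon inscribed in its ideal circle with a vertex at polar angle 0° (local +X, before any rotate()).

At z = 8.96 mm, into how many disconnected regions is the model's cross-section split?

At z = 8.96 mm: the cube (footprint 29.5×15) is included at this height; the cylinder at (-3, 6): section is a regular 8-gon, circumradius r=11.5; the cylinder at (-2.5, 15) is not intersected at this z (z outside [-1.5, 8.5]); the cube at (-1.5, 7.5) (footprint 29×29.5) is included at this height; Subtracting the remaining from the first: starting from the 29.5×15 cube, the r=11.5 cylinder at (-3, 6) partially overlaps it — only the 102.51 mm² overlap (of its 374.06 mm²) is removed, clipping the outline; the 29×29.5 cube at (-1.5, 7.5) partially overlaps it — only the 159.56 mm² overlap (of its 855.50 mm²) is removed, clipping the outline — 1 connected region. The result has 1 disconnected region.

1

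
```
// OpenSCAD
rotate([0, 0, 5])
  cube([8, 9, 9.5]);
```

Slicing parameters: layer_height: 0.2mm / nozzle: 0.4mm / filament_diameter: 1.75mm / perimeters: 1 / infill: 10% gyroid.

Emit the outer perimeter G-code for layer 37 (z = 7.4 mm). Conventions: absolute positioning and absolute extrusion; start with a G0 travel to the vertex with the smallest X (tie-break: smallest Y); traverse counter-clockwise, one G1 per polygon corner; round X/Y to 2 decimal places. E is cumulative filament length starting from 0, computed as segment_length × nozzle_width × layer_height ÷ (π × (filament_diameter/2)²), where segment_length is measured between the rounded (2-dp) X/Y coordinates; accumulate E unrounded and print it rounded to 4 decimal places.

At z = 7.4 mm: the cube is present — its section is the full 8×9 rectangle; (whole slice rotated 5° about Z — lengths, areas and connectivity unchanged). The outline is a single polygon with 4 vertices. Extrusion per mm of travel: 0.4 × 0.2 / (π × 0.875²) = 0.033260. Accumulating E over each segment gives final E = 1.1308.

G0 X-0.78 Y8.97 Z7.40
G1 X0.00 Y0.00 E0.2995
G1 X7.97 Y0.70 E0.5656
G1 X7.19 Y9.66 E0.8647
G1 X-0.78 Y8.97 E1.1308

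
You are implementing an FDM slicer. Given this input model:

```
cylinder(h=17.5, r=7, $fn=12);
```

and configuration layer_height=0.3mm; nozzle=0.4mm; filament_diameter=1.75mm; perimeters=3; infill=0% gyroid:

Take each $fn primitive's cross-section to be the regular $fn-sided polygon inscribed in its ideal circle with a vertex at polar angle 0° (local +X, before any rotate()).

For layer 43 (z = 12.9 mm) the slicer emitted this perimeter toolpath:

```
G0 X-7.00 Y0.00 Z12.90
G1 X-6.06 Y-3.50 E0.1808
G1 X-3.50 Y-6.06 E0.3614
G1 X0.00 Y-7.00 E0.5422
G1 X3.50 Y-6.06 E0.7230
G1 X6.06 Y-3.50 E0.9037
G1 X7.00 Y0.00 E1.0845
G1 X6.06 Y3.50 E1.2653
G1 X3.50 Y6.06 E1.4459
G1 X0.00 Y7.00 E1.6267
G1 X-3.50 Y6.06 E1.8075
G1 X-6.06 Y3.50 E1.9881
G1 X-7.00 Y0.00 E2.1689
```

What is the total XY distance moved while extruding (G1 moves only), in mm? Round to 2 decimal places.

43.47 mm

Sum the Euclidean lengths of each G1 segment: total = 43.47 mm.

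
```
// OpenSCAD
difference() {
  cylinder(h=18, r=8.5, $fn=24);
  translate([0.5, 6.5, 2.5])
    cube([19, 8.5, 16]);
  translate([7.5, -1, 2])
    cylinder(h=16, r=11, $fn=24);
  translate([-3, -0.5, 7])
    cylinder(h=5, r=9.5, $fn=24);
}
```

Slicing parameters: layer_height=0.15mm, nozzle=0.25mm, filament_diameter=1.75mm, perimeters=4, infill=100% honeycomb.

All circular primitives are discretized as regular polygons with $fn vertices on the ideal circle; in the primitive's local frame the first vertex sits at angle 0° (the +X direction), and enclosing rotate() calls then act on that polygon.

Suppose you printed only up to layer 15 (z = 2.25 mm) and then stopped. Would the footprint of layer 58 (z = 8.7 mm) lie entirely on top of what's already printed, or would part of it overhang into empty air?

Compare the two slices. At z = 2.25: the r=8.5 cylinder gives a regular 24-gon of circumradius 8.5 (constant along its height) (area = (24/2)·8.500²·sin(360°/24) = 224.40 mm²); the cube at (0.5, 6.5) does not reach this height (z outside [2.5, 18.5]); the cylinder at (7.5, -1): section is a regular 24-gon, circumradius r=11 (area = (24/2)·11.000²·sin(360°/24) = 375.81 mm²); the cylinder at (-3, -0.5) is not intersected at this z (z outside [7, 12]); Subtracting the remaining from the first: starting from the r=8.5 cylinder (224.40 mm²), the r=11 cylinder at (7.5, -1) partially overlaps it — only the 148.62 mm² overlap (of its 375.81 mm²) is removed, clipping the outline — area = 75.78 mm². At z = 8.7: the r=8.5 cylinder contributes a regular 24-gon of circumradius 8.5 (area = (24/2)·8.500²·sin(360°/24) = 224.40 mm²); the 19×8.5 cube at (0.5, 6.5) contributes its full rectangle (area 161.50 mm²); the r=11 cylinder at (7.5, -1) contributes a regular 24-gon of circumradius 11 (area = (24/2)·11.000²·sin(360°/24) = 375.81 mm²); the r=9.5 cylinder at (-3, -0.5) contributes a regular 24-gon of circumradius 9.5 (area = (24/2)·9.500²·sin(360°/24) = 280.30 mm²); After the difference (first − rest): starting from the r=8.5 cylinder (224.40 mm²), the 19×8.5 cube at (0.5, 6.5) partially overlaps it — only the 6.22 mm² overlap (of its 161.50 mm²) is removed, clipping the outline; the r=11 cylinder at (7.5, -1) partially overlaps it — only the 143.02 mm² overlap (of its 375.81 mm²) is removed, clipping the outline; the r=9.5 cylinder at (-3, -0.5) partially overlaps it — only the 75.09 mm² overlap (of its 280.30 mm²) is removed, clipping the outline — area = 0.06 mm². Checking containment: the cross-section at z = 8.7 is a subset of the cross-section at z = 2.25.

entirely on top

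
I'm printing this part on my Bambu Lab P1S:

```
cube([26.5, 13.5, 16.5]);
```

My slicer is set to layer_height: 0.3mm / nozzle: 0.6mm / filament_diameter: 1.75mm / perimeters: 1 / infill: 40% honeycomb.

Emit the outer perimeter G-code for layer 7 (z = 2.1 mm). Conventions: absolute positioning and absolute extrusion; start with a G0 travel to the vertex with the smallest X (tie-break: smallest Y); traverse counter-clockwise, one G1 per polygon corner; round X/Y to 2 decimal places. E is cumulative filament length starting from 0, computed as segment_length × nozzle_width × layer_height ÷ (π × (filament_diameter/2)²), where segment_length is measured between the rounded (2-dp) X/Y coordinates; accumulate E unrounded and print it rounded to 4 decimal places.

G0 X0.00 Y0.00 Z2.10
G1 X26.50 Y0.00 E1.9831
G1 X26.50 Y13.50 E2.9934
G1 X0.00 Y13.50 E4.9765
G1 X0.00 Y0.00 E5.9868

At z = 2.1 mm: the 26.5×13.5 cube contributes its full rectangle. The outline is a single polygon with 4 vertices. Extrusion per mm of travel: 0.6 × 0.3 / (π × 0.875²) = 0.074835. Accumulating E over each segment gives final E = 5.9868.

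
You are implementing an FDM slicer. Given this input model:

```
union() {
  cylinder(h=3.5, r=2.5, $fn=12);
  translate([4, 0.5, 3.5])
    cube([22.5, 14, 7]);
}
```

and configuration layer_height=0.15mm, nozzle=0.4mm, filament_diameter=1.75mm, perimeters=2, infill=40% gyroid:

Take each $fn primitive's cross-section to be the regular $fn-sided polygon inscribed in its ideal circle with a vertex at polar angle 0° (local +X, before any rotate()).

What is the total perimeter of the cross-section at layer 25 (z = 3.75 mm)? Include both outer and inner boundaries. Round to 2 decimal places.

At z = 3.75 mm: the cylinder is not intersected at this z (z outside [0, 3.5]); the 22.5×14 cube at (4, 0.5) contributes its full rectangle (perimeter 73.00 mm); Merging all regions: only the 22.5×14 cube at (4, 0.5) is present, so the union is just that shape — boundary = 73.00 mm. Overall, the cross-section is a single solid region. Total boundary length (outer) = 73.00 mm.

73.00 mm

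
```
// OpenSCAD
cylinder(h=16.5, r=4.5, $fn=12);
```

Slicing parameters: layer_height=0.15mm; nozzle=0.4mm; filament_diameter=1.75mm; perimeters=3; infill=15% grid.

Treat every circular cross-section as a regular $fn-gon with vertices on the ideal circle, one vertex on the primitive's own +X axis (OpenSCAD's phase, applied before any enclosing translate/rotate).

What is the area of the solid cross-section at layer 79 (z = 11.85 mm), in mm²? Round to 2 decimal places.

At z = 11.85 mm: the cylinder: section is a regular 12-gon, circumradius r=4.5 (area = (12/2)·4.500²·sin(360°/12) = 60.75 mm²). Overall, the cross-section is a single solid region. Net area = 60.75 mm².

60.75 mm²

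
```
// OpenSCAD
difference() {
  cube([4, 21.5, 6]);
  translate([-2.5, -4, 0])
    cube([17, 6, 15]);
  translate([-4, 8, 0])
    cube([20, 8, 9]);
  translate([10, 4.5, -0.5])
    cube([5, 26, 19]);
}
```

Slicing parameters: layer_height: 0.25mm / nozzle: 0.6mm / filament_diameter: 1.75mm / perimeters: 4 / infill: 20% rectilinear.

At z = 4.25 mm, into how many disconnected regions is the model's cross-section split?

At z = 4.25 mm: the cube (footprint 4×21.5) is included at this height; the cube at (-2.5, -4) is present — its section is the full 17×6 rectangle; the 20×8 cube at (-4, 8) contributes its full rectangle; the cube at (10, 4.5) is present — its section is the full 5×26 rectangle; Subtracting the remaining from the first: starting from the 4×21.5 cube, the 17×6 cube at (-2.5, -4) partially overlaps it — only the 8.00 mm² overlap (of its 102.00 mm²) is removed, clipping the outline; the 20×8 cube at (-4, 8) partially overlaps it — only the 32.00 mm² overlap (of its 160.00 mm²) is removed, clipping the outline; the 5×26 cube at (10, 4.5) misses the remaining region (no effect) — 2 connected regions. The result has 2 disconnected regions.

2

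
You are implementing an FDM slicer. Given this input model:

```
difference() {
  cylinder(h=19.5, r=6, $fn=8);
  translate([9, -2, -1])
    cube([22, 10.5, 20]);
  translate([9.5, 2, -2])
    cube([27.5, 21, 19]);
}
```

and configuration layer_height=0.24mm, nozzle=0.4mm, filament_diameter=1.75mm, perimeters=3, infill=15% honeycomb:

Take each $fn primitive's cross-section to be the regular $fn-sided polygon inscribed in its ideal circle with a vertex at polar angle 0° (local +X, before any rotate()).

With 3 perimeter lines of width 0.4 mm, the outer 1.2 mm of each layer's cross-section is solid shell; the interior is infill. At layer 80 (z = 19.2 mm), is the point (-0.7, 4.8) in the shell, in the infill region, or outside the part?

At z = 19.2 mm: the r=6 cylinder contributes a regular 8-gon of circumradius 6; the cube at (9, -2) is absent (z outside [-1, 19]); the cube at (9.5, 2) is not intersected at this z (z outside [-2, 17]); Taking the first minus the rest: none of the subtracted shapes is present at this height, so the r=6 cylinder is unchanged — 1 connected region. Overall, the cross-section is a single solid region. The nearest boundary edge runs (0.00, 6.00)→(-4.24, 4.24); distance from the point to it = 0.84 mm. The point is inside the cross-section, 0.84 mm from the nearest boundary — within the 1.2 mm shell band (3 × 0.4).

shell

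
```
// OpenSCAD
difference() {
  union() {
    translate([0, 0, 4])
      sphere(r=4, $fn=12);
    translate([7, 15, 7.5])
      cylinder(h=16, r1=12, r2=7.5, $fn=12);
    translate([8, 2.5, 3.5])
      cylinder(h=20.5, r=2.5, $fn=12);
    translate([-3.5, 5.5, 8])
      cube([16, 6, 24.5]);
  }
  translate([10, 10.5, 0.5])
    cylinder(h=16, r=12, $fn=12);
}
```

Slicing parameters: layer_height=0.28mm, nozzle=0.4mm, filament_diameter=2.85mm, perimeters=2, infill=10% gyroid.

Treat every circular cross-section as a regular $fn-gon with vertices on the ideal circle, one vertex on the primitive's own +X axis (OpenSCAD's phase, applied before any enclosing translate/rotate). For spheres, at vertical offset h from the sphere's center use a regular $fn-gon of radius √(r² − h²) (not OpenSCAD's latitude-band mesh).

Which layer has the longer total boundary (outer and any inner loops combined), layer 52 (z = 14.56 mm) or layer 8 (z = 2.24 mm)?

Layer 52 (z = 14.56): the sphere does not reach this height (|z−center|=10.560 > r=4); the cone at (7, 15) (r1=12→r2=7.5) has section circumradius 10.014 here — a regular 12-gon (perimeter = 2·12·10.014·sin(180°/12) = 62.21 mm); the r=2.5 cylinder at (8, 2.5) contributes a regular 12-gon of circumradius 2.5 (perimeter = 2·12·2.500·sin(180°/12) = 15.53 mm); the 16×6 cube at (-3.5, 5.5) contributes its full rectangle (perimeter 44.00 mm); Taking the union: the regions partially overlap (shared area 72.51 mm²), so the edge portions inside another operand are dropped and the merged outline is re-measured after clipping — boundary = 84.81 mm; the r=12 cylinder at (10, 10.5) gives a regular 12-gon of circumradius 12 (constant along its height) (perimeter = 2·12·12.000·sin(180°/12) = 74.54 mm); Taking the first minus the rest: starting from the result so far, the r=12 cylinder at (10, 10.5) partially overlaps it — only the 273.36 mm² overlap (of its 432.00 mm²) is removed, clipping the outline — boundary = 66.23 mm. So its perimeter = 66.23 mm. Layer 8 (z = 2.24): the sphere: section is a regular 12-gon, circumradius = √(r²−h²) = √(4²−1.76²) = 3.592 (perimeter = 2·12·3.592·sin(180°/12) = 22.31 mm); the cone at (7, 15) does not reach this height (z outside [7.5, 23.5]); the cylinder at (8, 2.5) does not reach this height (z outside [3.5, 24]); the cube at (-3.5, 5.5) is not intersected at this z (z outside [8, 32.5]); Merging all regions: only the r=4 sphere is present, so the union is just that shape — boundary = 22.31 mm; the r=12 cylinder at (10, 10.5) contributes a regular 12-gon of circumradius 12 (perimeter = 2·12·12.000·sin(180°/12) = 74.54 mm); Taking the first minus the rest: starting from that combined region, the r=12 cylinder at (10, 10.5) partially overlaps it — only the 1.60 mm² overlap (of its 432.00 mm²) is removed, clipping the outline — boundary = 22.01 mm. So its perimeter = 22.01 mm. Layer 52 is larger (66.23 vs 22.01 mm).

layer 52 (z = 14.56 mm)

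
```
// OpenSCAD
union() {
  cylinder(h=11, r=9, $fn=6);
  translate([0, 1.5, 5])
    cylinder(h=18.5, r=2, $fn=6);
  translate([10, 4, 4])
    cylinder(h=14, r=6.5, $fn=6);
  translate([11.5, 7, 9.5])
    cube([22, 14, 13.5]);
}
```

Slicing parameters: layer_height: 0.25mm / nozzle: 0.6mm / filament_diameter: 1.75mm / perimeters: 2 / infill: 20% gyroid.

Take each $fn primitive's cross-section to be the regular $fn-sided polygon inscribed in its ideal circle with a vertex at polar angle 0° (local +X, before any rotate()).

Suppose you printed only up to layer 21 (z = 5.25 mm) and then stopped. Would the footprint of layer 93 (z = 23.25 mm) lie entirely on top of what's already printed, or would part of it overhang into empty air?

Compare the two slices. At z = 5.25: the cylinder: section is a regular 6-gon, circumradius r=9 (area = (6/2)·9.000²·sin(360°/6) = 210.44 mm²); the cylinder at (0, 1.5): section is a regular 6-gon, circumradius r=2 (area = (6/2)·2.000²·sin(360°/6) = 10.39 mm²); the cylinder at (10, 4): section is a regular 6-gon, circumradius r=6.5 (area = (6/2)·6.500²·sin(360°/6) = 109.77 mm²); the cube at (11.5, 7) is not intersected at this z (z outside [9.5, 23]); Merging all regions: the regions partially overlap — summed areas 330.61 mm² minus the doubly-counted overlap 31.23 mm² gives 299.38 mm² — area = 299.38 mm². At z = 23.25: the cylinder is absent (z outside [0, 11]); the cylinder at (0, 1.5): section is a regular 6-gon, circumradius r=2 (area = (6/2)·2.000²·sin(360°/6) = 10.39 mm²); the cylinder at (10, 4) does not reach this height (z outside [4, 18]); the cube at (11.5, 7) is absent (z outside [9.5, 23]); Taking the union: only the r=2 cylinder at (0, 1.5) is present, so the union is just that shape — area = 10.39 mm². Checking containment: the cross-section at z = 23.25 is a subset of the cross-section at z = 5.25.

entirely on top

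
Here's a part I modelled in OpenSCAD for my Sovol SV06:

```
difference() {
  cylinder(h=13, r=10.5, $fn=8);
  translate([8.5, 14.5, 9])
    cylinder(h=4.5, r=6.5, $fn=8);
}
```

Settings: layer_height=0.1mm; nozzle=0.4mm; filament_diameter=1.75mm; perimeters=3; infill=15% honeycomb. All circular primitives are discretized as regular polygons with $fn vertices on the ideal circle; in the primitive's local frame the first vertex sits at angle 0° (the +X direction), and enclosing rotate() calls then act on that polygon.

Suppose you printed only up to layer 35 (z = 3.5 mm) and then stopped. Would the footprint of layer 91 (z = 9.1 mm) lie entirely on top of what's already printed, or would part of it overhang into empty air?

entirely on top

Compare the two slices. At z = 3.5: the cylinder: section is a regular 8-gon, circumradius r=10.5 (area = (8/2)·10.500²·sin(360°/8) = 311.83 mm²); the cylinder at (8.5, 14.5) is not intersected at this z (z outside [9, 13.5]); Subtracting the remaining from the first: none of the subtracted shapes is present at this height, so the r=10.5 cylinder is unchanged — area = 311.83 mm². At z = 9.1: the r=10.5 cylinder gives a regular 8-gon of circumradius 10.5 (constant along its height) (area = (8/2)·10.500²·sin(360°/8) = 311.83 mm²); the r=6.5 cylinder at (8.5, 14.5) contributes a regular 8-gon of circumradius 6.5 (area = (8/2)·6.500²·sin(360°/8) = 119.50 mm²); Subtracting the remaining from the first: starting from the r=10.5 cylinder (311.83 mm²), the r=6.5 cylinder at (8.5, 14.5) misses the remaining region (no effect) — area = 311.83 mm². Checking containment: the cross-section at z = 9.1 is a subset of the cross-section at z = 3.5.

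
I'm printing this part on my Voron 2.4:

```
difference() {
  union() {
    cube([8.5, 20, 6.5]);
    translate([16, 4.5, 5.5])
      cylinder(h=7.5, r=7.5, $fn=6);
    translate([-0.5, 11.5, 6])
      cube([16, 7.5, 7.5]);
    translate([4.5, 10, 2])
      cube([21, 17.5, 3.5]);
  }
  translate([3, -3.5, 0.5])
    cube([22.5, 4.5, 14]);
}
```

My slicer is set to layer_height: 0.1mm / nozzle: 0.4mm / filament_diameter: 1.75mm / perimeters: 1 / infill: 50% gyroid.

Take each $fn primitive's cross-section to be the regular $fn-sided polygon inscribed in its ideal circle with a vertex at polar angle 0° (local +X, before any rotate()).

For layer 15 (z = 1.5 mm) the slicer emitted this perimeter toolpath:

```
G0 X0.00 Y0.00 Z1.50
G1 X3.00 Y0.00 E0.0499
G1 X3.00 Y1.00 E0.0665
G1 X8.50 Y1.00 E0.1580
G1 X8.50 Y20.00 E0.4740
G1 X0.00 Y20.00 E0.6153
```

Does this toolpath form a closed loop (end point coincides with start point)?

Start point (G0): (0.00, 0.00). End point (last G1): the path does not return to the start — open.

no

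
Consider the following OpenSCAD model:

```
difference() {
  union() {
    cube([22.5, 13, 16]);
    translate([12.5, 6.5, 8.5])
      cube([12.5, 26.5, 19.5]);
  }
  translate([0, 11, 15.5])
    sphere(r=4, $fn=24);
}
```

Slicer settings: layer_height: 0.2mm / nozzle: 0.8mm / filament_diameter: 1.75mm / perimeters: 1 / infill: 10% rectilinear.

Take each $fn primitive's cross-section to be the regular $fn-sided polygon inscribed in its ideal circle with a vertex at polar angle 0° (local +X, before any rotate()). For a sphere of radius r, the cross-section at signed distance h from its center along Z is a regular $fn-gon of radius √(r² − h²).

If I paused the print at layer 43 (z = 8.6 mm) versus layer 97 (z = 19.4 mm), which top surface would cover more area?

Layer 43 (z = 8.6): the 22.5×13 cube contributes its full rectangle (area 292.50 mm²); the cube at (12.5, 6.5) (footprint 12.5×26.5) is included at this height (area 331.25 mm²); Taking the union: the regions partially overlap — summed areas 623.75 mm² minus the doubly-counted overlap 65.00 mm² gives 558.75 mm² — area = 558.75 mm²; the sphere at (0, 11) is absent (|z−center|=6.900 > r=4); After the difference (first − rest): none of the subtracted shapes is present at this height, so that combined region is unchanged — area = 558.75 mm². So its area = 558.75 mm². Layer 97 (z = 19.4): the cube does not reach this height (z outside [0, 16]); the cube at (12.5, 6.5) (footprint 12.5×26.5) is included at this height (area 331.25 mm²); Merging all regions: only the 12.5×26.5 cube at (12.5, 6.5) is present, so the union is just that shape — area = 331.25 mm²; the r=4 sphere at (0, 11) slices to a regular 24-gon of circumradius 0.889 (√(r²−h²) with h=3.9 from center) (area = (24/2)·0.889²·sin(360°/24) = 2.45 mm²); Taking the first minus the rest: starting from the result so far (331.25 mm²), the r=4 sphere at (0, 11) misses the remaining region (no effect) — area = 331.25 mm². So its area = 331.25 mm². Layer 43 is larger (558.75 vs 331.25 mm²).

layer 43 (z = 8.6 mm)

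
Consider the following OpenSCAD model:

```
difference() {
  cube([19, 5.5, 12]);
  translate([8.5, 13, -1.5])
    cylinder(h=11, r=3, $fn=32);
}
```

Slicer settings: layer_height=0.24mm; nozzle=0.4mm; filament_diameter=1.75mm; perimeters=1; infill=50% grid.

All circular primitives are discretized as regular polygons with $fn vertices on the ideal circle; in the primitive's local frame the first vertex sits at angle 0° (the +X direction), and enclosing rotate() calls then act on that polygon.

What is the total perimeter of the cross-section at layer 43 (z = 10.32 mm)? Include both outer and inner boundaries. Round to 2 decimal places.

49.00 mm

At z = 10.32 mm: the 19×5.5 cube contributes its full rectangle (perimeter 49.00 mm); the cylinder at (8.5, 13) is not intersected at this z (z outside [-1.5, 9.5]); Subtracting the remaining from the first: none of the subtracted shapes is present at this height, so the 19×5.5 cube is unchanged — boundary = 49.00 mm. Overall, the cross-section is a single solid region. Total boundary length (outer) = 49.00 mm.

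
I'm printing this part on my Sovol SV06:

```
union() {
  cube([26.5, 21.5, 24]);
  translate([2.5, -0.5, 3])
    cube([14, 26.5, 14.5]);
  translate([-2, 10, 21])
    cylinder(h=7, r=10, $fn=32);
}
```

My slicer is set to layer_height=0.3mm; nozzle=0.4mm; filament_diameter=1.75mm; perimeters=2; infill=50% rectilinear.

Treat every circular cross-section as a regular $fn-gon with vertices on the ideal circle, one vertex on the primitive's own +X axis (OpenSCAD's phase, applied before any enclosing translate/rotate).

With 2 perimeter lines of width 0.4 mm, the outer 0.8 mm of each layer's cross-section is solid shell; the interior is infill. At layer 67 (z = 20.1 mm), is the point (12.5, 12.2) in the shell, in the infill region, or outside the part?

infill

At z = 20.1 mm: the cube (footprint 26.5×21.5) is included at this height; the cube at (2.5, -0.5) does not reach this height (z outside [3, 17.5]); the cylinder at (-2, 10) is not intersected at this z (z outside [21, 28]); Combining (union): only the 26.5×21.5 cube is present, so the union is just that shape — 1 connected region. Overall, the cross-section is a single solid region. The nearest boundary edge runs (26.50, 21.50)→(0.00, 21.50); distance from the point to it = 9.30 mm. The point is inside the cross-section and 9.30 mm from the nearest boundary — more than the 0.8 mm shell width (2 × 0.4), so it's in the infill interior.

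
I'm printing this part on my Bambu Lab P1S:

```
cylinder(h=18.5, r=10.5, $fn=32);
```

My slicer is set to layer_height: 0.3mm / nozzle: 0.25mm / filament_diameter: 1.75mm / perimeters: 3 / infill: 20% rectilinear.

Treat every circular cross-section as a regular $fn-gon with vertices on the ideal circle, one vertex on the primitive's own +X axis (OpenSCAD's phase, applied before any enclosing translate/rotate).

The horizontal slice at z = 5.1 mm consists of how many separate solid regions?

1

At z = 5.1 mm: the r=10.5 cylinder contributes a regular 32-gon of circumradius 10.5. The result has 1 disconnected region.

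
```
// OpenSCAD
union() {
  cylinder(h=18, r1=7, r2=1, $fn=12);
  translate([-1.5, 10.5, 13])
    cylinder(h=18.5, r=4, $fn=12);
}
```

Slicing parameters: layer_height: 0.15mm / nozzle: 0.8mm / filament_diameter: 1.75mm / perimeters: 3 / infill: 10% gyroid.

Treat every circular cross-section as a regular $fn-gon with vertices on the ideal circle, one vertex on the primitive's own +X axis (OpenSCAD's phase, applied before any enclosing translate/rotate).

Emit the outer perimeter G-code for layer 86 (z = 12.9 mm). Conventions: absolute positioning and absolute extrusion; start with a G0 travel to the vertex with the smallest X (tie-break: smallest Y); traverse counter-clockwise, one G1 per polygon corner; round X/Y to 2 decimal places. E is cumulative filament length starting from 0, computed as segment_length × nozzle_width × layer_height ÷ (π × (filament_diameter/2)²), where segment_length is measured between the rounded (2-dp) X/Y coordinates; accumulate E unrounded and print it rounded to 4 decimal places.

At z = 12.9 mm: the cone contributes a regular 12-gon of circumradius 2.700 (interpolated between r1=7 and r2=1 at t=0.717); the cylinder at (-1.5, 10.5) does not reach this height (z outside [13, 31.5]); Taking the union: only the cone is present, so the union is just that shape — 1 connected region. The outline is a single polygon with 12 vertices. Extrusion per mm of travel: 0.8 × 0.15 / (π × 0.875²) = 0.049890. Accumulating E over each segment gives final E = 0.8370.

G0 X-2.70 Y0.00 Z12.90
G1 X-2.34 Y-1.35 E0.0697
G1 X-1.35 Y-2.34 E0.1396
G1 X0.00 Y-2.70 E0.2093
G1 X1.35 Y-2.34 E0.2790
G1 X2.34 Y-1.35 E0.3488
G1 X2.70 Y0.00 E0.4185
G1 X2.34 Y1.35 E0.4882
G1 X1.35 Y2.34 E0.5581
G1 X0.00 Y2.70 E0.6278
G1 X-1.35 Y2.34 E0.6975
G1 X-2.34 Y1.35 E0.7673
G1 X-2.70 Y0.00 E0.8370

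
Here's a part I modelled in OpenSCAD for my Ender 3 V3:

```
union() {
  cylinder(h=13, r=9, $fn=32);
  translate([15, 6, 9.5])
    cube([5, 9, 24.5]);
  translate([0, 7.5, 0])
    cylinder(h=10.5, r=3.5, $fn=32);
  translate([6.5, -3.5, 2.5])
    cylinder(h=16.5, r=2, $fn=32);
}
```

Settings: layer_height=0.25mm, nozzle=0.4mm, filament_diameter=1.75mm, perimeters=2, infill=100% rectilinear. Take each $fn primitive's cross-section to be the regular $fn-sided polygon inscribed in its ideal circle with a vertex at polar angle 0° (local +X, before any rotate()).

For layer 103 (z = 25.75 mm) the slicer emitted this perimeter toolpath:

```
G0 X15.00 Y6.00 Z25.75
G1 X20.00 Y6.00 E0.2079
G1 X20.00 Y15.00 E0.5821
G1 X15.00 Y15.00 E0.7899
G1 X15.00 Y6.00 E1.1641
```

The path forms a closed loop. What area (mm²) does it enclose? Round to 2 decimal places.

Apply the shoelace formula to the sequence of (X, Y) vertices; enclosed area = 45.00 mm².

45.00 mm²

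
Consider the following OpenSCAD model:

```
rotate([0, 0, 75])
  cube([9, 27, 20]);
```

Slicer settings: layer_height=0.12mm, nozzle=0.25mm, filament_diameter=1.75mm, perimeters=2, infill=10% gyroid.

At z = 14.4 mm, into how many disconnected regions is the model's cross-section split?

1

At z = 14.4 mm: the cube (footprint 9×27) is included at this height; (rotated 75° about Z; rotation is an isometry so areas/perimeters/island counts are preserved). The result has 1 disconnected region.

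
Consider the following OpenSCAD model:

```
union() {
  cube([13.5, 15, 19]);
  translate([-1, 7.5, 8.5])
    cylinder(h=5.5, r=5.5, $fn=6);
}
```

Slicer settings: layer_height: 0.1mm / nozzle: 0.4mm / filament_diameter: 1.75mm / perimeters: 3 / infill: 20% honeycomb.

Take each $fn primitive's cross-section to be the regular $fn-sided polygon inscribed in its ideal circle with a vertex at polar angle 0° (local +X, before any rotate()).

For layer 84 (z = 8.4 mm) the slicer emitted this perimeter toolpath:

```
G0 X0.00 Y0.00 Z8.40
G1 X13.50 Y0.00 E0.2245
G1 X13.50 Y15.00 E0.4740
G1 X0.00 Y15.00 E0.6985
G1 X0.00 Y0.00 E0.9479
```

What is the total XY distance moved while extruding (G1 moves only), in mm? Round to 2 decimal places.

57.00 mm

Sum the Euclidean lengths of each G1 segment: total = 57.00 mm.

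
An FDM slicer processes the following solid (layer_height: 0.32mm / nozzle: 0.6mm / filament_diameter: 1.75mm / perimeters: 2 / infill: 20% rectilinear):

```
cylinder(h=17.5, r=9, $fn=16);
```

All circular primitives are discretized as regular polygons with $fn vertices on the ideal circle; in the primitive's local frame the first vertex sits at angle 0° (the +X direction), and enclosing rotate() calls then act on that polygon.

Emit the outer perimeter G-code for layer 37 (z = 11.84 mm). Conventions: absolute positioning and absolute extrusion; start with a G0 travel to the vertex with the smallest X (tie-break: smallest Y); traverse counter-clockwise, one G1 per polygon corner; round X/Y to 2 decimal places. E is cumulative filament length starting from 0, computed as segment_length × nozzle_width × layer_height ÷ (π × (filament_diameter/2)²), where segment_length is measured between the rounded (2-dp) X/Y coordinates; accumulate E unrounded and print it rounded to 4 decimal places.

G0 X-9.00 Y0.00 Z11.84
G1 X-8.31 Y-3.44 E0.2801
G1 X-6.36 Y-6.36 E0.5603
G1 X-3.44 Y-8.31 E0.8406
G1 X0.00 Y-9.00 E1.1207
G1 X3.44 Y-8.31 E1.4008
G1 X6.36 Y-6.36 E1.6810
G1 X8.31 Y-3.44 E1.9613
G1 X9.00 Y0.00 E2.2414
G1 X8.31 Y3.44 E2.5215
G1 X6.36 Y6.36 E2.8017
G1 X3.44 Y8.31 E3.0820
G1 X0.00 Y9.00 E3.3621
G1 X-3.44 Y8.31 E3.6422
G1 X-6.36 Y6.36 E3.9224
G1 X-8.31 Y3.44 E4.2027
G1 X-9.00 Y0.00 E4.4828

At z = 11.84 mm: the r=9 cylinder gives a regular 16-gon of circumradius 9 (constant along its height). The outline is a single polygon with 16 vertices. Extrusion per mm of travel: 0.6 × 0.32 / (π × 0.875²) = 0.079824. Accumulating E over each segment gives final E = 4.4828.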